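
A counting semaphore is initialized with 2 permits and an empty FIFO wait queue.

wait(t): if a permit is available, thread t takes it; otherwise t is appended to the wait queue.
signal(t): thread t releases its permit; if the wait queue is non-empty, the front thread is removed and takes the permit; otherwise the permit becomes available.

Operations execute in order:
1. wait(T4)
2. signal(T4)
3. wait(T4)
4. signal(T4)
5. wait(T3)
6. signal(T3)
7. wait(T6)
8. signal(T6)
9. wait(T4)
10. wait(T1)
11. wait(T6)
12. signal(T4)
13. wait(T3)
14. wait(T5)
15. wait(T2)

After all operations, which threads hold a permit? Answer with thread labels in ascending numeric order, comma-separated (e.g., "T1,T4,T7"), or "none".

Step 1: wait(T4) -> count=1 queue=[] holders={T4}
Step 2: signal(T4) -> count=2 queue=[] holders={none}
Step 3: wait(T4) -> count=1 queue=[] holders={T4}
Step 4: signal(T4) -> count=2 queue=[] holders={none}
Step 5: wait(T3) -> count=1 queue=[] holders={T3}
Step 6: signal(T3) -> count=2 queue=[] holders={none}
Step 7: wait(T6) -> count=1 queue=[] holders={T6}
Step 8: signal(T6) -> count=2 queue=[] holders={none}
Step 9: wait(T4) -> count=1 queue=[] holders={T4}
Step 10: wait(T1) -> count=0 queue=[] holders={T1,T4}
Step 11: wait(T6) -> count=0 queue=[T6] holders={T1,T4}
Step 12: signal(T4) -> count=0 queue=[] holders={T1,T6}
Step 13: wait(T3) -> count=0 queue=[T3] holders={T1,T6}
Step 14: wait(T5) -> count=0 queue=[T3,T5] holders={T1,T6}
Step 15: wait(T2) -> count=0 queue=[T3,T5,T2] holders={T1,T6}
Final holders: T1,T6

Answer: T1,T6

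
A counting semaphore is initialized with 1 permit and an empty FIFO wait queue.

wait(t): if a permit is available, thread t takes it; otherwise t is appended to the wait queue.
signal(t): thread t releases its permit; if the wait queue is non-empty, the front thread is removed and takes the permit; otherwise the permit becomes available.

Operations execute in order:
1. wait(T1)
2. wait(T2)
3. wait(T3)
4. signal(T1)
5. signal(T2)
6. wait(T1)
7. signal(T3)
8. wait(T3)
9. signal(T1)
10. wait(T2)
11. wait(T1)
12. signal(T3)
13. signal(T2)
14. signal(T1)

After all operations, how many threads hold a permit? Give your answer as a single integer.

Step 1: wait(T1) -> count=0 queue=[] holders={T1}
Step 2: wait(T2) -> count=0 queue=[T2] holders={T1}
Step 3: wait(T3) -> count=0 queue=[T2,T3] holders={T1}
Step 4: signal(T1) -> count=0 queue=[T3] holders={T2}
Step 5: signal(T2) -> count=0 queue=[] holders={T3}
Step 6: wait(T1) -> count=0 queue=[T1] holders={T3}
Step 7: signal(T3) -> count=0 queue=[] holders={T1}
Step 8: wait(T3) -> count=0 queue=[T3] holders={T1}
Step 9: signal(T1) -> count=0 queue=[] holders={T3}
Step 10: wait(T2) -> count=0 queue=[T2] holders={T3}
Step 11: wait(T1) -> count=0 queue=[T2,T1] holders={T3}
Step 12: signal(T3) -> count=0 queue=[T1] holders={T2}
Step 13: signal(T2) -> count=0 queue=[] holders={T1}
Step 14: signal(T1) -> count=1 queue=[] holders={none}
Final holders: {none} -> 0 thread(s)

Answer: 0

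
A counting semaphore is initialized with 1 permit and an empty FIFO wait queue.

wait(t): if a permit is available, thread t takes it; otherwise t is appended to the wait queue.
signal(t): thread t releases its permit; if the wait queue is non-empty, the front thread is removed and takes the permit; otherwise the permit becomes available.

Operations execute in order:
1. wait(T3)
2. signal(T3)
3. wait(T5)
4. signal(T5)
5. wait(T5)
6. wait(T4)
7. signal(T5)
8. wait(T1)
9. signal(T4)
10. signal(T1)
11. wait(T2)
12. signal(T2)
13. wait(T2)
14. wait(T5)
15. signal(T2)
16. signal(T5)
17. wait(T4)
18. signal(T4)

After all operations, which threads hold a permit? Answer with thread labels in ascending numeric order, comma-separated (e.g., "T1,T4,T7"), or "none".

Step 1: wait(T3) -> count=0 queue=[] holders={T3}
Step 2: signal(T3) -> count=1 queue=[] holders={none}
Step 3: wait(T5) -> count=0 queue=[] holders={T5}
Step 4: signal(T5) -> count=1 queue=[] holders={none}
Step 5: wait(T5) -> count=0 queue=[] holders={T5}
Step 6: wait(T4) -> count=0 queue=[T4] holders={T5}
Step 7: signal(T5) -> count=0 queue=[] holders={T4}
Step 8: wait(T1) -> count=0 queue=[T1] holders={T4}
Step 9: signal(T4) -> count=0 queue=[] holders={T1}
Step 10: signal(T1) -> count=1 queue=[] holders={none}
Step 11: wait(T2) -> count=0 queue=[] holders={T2}
Step 12: signal(T2) -> count=1 queue=[] holders={none}
Step 13: wait(T2) -> count=0 queue=[] holders={T2}
Step 14: wait(T5) -> count=0 queue=[T5] holders={T2}
Step 15: signal(T2) -> count=0 queue=[] holders={T5}
Step 16: signal(T5) -> count=1 queue=[] holders={none}
Step 17: wait(T4) -> count=0 queue=[] holders={T4}
Step 18: signal(T4) -> count=1 queue=[] holders={none}
Final holders: none

Answer: none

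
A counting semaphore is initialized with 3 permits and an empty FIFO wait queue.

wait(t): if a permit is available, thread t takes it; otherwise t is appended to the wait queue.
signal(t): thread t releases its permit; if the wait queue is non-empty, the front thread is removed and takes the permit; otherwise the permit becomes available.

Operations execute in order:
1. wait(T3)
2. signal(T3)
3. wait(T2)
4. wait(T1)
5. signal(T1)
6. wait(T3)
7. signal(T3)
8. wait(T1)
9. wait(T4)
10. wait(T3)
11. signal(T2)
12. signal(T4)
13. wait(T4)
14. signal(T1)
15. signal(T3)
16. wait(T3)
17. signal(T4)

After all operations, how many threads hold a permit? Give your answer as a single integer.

Step 1: wait(T3) -> count=2 queue=[] holders={T3}
Step 2: signal(T3) -> count=3 queue=[] holders={none}
Step 3: wait(T2) -> count=2 queue=[] holders={T2}
Step 4: wait(T1) -> count=1 queue=[] holders={T1,T2}
Step 5: signal(T1) -> count=2 queue=[] holders={T2}
Step 6: wait(T3) -> count=1 queue=[] holders={T2,T3}
Step 7: signal(T3) -> count=2 queue=[] holders={T2}
Step 8: wait(T1) -> count=1 queue=[] holders={T1,T2}
Step 9: wait(T4) -> count=0 queue=[] holders={T1,T2,T4}
Step 10: wait(T3) -> count=0 queue=[T3] holders={T1,T2,T4}
Step 11: signal(T2) -> count=0 queue=[] holders={T1,T3,T4}
Step 12: signal(T4) -> count=1 queue=[] holders={T1,T3}
Step 13: wait(T4) -> count=0 queue=[] holders={T1,T3,T4}
Step 14: signal(T1) -> count=1 queue=[] holders={T3,T4}
Step 15: signal(T3) -> count=2 queue=[] holders={T4}
Step 16: wait(T3) -> count=1 queue=[] holders={T3,T4}
Step 17: signal(T4) -> count=2 queue=[] holders={T3}
Final holders: {T3} -> 1 thread(s)

Answer: 1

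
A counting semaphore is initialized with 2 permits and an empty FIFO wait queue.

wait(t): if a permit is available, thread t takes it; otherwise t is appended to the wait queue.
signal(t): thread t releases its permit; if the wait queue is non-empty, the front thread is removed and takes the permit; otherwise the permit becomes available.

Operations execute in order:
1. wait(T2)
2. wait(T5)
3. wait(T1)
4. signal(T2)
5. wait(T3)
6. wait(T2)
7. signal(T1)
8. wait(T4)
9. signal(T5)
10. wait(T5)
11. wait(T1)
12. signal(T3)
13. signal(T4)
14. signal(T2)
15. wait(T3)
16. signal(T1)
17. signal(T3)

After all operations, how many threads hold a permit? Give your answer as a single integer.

Step 1: wait(T2) -> count=1 queue=[] holders={T2}
Step 2: wait(T5) -> count=0 queue=[] holders={T2,T5}
Step 3: wait(T1) -> count=0 queue=[T1] holders={T2,T5}
Step 4: signal(T2) -> count=0 queue=[] holders={T1,T5}
Step 5: wait(T3) -> count=0 queue=[T3] holders={T1,T5}
Step 6: wait(T2) -> count=0 queue=[T3,T2] holders={T1,T5}
Step 7: signal(T1) -> count=0 queue=[T2] holders={T3,T5}
Step 8: wait(T4) -> count=0 queue=[T2,T4] holders={T3,T5}
Step 9: signal(T5) -> count=0 queue=[T4] holders={T2,T3}
Step 10: wait(T5) -> count=0 queue=[T4,T5] holders={T2,T3}
Step 11: wait(T1) -> count=0 queue=[T4,T5,T1] holders={T2,T3}
Step 12: signal(T3) -> count=0 queue=[T5,T1] holders={T2,T4}
Step 13: signal(T4) -> count=0 queue=[T1] holders={T2,T5}
Step 14: signal(T2) -> count=0 queue=[] holders={T1,T5}
Step 15: wait(T3) -> count=0 queue=[T3] holders={T1,T5}
Step 16: signal(T1) -> count=0 queue=[] holders={T3,T5}
Step 17: signal(T3) -> count=1 queue=[] holders={T5}
Final holders: {T5} -> 1 thread(s)

Answer: 1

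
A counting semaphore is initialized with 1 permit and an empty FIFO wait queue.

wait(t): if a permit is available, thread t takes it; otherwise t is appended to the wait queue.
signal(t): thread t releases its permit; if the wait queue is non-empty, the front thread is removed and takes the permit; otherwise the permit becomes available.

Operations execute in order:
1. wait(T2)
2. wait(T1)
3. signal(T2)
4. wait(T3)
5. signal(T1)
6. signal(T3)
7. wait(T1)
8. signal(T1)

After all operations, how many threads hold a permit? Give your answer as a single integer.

Step 1: wait(T2) -> count=0 queue=[] holders={T2}
Step 2: wait(T1) -> count=0 queue=[T1] holders={T2}
Step 3: signal(T2) -> count=0 queue=[] holders={T1}
Step 4: wait(T3) -> count=0 queue=[T3] holders={T1}
Step 5: signal(T1) -> count=0 queue=[] holders={T3}
Step 6: signal(T3) -> count=1 queue=[] holders={none}
Step 7: wait(T1) -> count=0 queue=[] holders={T1}
Step 8: signal(T1) -> count=1 queue=[] holders={none}
Final holders: {none} -> 0 thread(s)

Answer: 0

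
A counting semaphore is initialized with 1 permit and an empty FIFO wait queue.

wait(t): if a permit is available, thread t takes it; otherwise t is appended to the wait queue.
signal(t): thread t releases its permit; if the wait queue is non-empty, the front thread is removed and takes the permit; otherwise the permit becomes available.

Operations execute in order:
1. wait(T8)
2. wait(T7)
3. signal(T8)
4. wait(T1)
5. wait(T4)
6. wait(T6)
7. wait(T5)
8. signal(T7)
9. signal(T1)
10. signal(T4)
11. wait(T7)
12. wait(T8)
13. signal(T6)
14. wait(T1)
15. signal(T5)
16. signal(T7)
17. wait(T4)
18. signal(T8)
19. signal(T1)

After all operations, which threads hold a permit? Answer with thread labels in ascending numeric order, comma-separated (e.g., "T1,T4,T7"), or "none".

Answer: T4

Derivation:
Step 1: wait(T8) -> count=0 queue=[] holders={T8}
Step 2: wait(T7) -> count=0 queue=[T7] holders={T8}
Step 3: signal(T8) -> count=0 queue=[] holders={T7}
Step 4: wait(T1) -> count=0 queue=[T1] holders={T7}
Step 5: wait(T4) -> count=0 queue=[T1,T4] holders={T7}
Step 6: wait(T6) -> count=0 queue=[T1,T4,T6] holders={T7}
Step 7: wait(T5) -> count=0 queue=[T1,T4,T6,T5] holders={T7}
Step 8: signal(T7) -> count=0 queue=[T4,T6,T5] holders={T1}
Step 9: signal(T1) -> count=0 queue=[T6,T5] holders={T4}
Step 10: signal(T4) -> count=0 queue=[T5] holders={T6}
Step 11: wait(T7) -> count=0 queue=[T5,T7] holders={T6}
Step 12: wait(T8) -> count=0 queue=[T5,T7,T8] holders={T6}
Step 13: signal(T6) -> count=0 queue=[T7,T8] holders={T5}
Step 14: wait(T1) -> count=0 queue=[T7,T8,T1] holders={T5}
Step 15: signal(T5) -> count=0 queue=[T8,T1] holders={T7}
Step 16: signal(T7) -> count=0 queue=[T1] holders={T8}
Step 17: wait(T4) -> count=0 queue=[T1,T4] holders={T8}
Step 18: signal(T8) -> count=0 queue=[T4] holders={T1}
Step 19: signal(T1) -> count=0 queue=[] holders={T4}
Final holders: T4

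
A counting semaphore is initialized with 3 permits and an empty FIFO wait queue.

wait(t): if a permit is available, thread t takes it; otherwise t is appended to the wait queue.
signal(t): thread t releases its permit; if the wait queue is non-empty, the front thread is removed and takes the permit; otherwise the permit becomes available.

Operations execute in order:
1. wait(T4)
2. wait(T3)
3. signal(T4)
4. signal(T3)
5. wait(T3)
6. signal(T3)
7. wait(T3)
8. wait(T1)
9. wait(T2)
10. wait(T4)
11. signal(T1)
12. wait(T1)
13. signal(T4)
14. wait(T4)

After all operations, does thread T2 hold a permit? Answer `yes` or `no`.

Step 1: wait(T4) -> count=2 queue=[] holders={T4}
Step 2: wait(T3) -> count=1 queue=[] holders={T3,T4}
Step 3: signal(T4) -> count=2 queue=[] holders={T3}
Step 4: signal(T3) -> count=3 queue=[] holders={none}
Step 5: wait(T3) -> count=2 queue=[] holders={T3}
Step 6: signal(T3) -> count=3 queue=[] holders={none}
Step 7: wait(T3) -> count=2 queue=[] holders={T3}
Step 8: wait(T1) -> count=1 queue=[] holders={T1,T3}
Step 9: wait(T2) -> count=0 queue=[] holders={T1,T2,T3}
Step 10: wait(T4) -> count=0 queue=[T4] holders={T1,T2,T3}
Step 11: signal(T1) -> count=0 queue=[] holders={T2,T3,T4}
Step 12: wait(T1) -> count=0 queue=[T1] holders={T2,T3,T4}
Step 13: signal(T4) -> count=0 queue=[] holders={T1,T2,T3}
Step 14: wait(T4) -> count=0 queue=[T4] holders={T1,T2,T3}
Final holders: {T1,T2,T3} -> T2 in holders

Answer: yes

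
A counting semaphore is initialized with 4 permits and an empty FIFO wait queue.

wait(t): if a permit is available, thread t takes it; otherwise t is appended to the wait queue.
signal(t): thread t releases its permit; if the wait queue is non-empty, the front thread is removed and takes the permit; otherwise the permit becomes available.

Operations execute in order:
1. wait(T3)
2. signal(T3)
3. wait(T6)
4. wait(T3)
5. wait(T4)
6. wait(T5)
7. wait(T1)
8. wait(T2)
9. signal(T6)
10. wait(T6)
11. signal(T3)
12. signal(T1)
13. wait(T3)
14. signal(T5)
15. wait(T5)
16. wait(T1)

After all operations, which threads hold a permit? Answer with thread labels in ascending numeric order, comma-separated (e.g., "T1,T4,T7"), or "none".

Step 1: wait(T3) -> count=3 queue=[] holders={T3}
Step 2: signal(T3) -> count=4 queue=[] holders={none}
Step 3: wait(T6) -> count=3 queue=[] holders={T6}
Step 4: wait(T3) -> count=2 queue=[] holders={T3,T6}
Step 5: wait(T4) -> count=1 queue=[] holders={T3,T4,T6}
Step 6: wait(T5) -> count=0 queue=[] holders={T3,T4,T5,T6}
Step 7: wait(T1) -> count=0 queue=[T1] holders={T3,T4,T5,T6}
Step 8: wait(T2) -> count=0 queue=[T1,T2] holders={T3,T4,T5,T6}
Step 9: signal(T6) -> count=0 queue=[T2] holders={T1,T3,T4,T5}
Step 10: wait(T6) -> count=0 queue=[T2,T6] holders={T1,T3,T4,T5}
Step 11: signal(T3) -> count=0 queue=[T6] holders={T1,T2,T4,T5}
Step 12: signal(T1) -> count=0 queue=[] holders={T2,T4,T5,T6}
Step 13: wait(T3) -> count=0 queue=[T3] holders={T2,T4,T5,T6}
Step 14: signal(T5) -> count=0 queue=[] holders={T2,T3,T4,T6}
Step 15: wait(T5) -> count=0 queue=[T5] holders={T2,T3,T4,T6}
Step 16: wait(T1) -> count=0 queue=[T5,T1] holders={T2,T3,T4,T6}
Final holders: T2,T3,T4,T6

Answer: T2,T3,T4,T6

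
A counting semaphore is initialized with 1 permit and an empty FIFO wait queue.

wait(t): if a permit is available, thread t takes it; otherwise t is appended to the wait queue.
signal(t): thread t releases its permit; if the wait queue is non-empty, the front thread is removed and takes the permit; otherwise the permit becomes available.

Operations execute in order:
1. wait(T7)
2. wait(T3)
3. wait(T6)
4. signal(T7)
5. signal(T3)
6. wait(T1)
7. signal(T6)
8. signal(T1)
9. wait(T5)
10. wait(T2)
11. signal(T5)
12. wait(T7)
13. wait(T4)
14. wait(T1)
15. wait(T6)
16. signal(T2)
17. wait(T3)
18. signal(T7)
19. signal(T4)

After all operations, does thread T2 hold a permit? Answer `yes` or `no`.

Step 1: wait(T7) -> count=0 queue=[] holders={T7}
Step 2: wait(T3) -> count=0 queue=[T3] holders={T7}
Step 3: wait(T6) -> count=0 queue=[T3,T6] holders={T7}
Step 4: signal(T7) -> count=0 queue=[T6] holders={T3}
Step 5: signal(T3) -> count=0 queue=[] holders={T6}
Step 6: wait(T1) -> count=0 queue=[T1] holders={T6}
Step 7: signal(T6) -> count=0 queue=[] holders={T1}
Step 8: signal(T1) -> count=1 queue=[] holders={none}
Step 9: wait(T5) -> count=0 queue=[] holders={T5}
Step 10: wait(T2) -> count=0 queue=[T2] holders={T5}
Step 11: signal(T5) -> count=0 queue=[] holders={T2}
Step 12: wait(T7) -> count=0 queue=[T7] holders={T2}
Step 13: wait(T4) -> count=0 queue=[T7,T4] holders={T2}
Step 14: wait(T1) -> count=0 queue=[T7,T4,T1] holders={T2}
Step 15: wait(T6) -> count=0 queue=[T7,T4,T1,T6] holders={T2}
Step 16: signal(T2) -> count=0 queue=[T4,T1,T6] holders={T7}
Step 17: wait(T3) -> count=0 queue=[T4,T1,T6,T3] holders={T7}
Step 18: signal(T7) -> count=0 queue=[T1,T6,T3] holders={T4}
Step 19: signal(T4) -> count=0 queue=[T6,T3] holders={T1}
Final holders: {T1} -> T2 not in holders

Answer: no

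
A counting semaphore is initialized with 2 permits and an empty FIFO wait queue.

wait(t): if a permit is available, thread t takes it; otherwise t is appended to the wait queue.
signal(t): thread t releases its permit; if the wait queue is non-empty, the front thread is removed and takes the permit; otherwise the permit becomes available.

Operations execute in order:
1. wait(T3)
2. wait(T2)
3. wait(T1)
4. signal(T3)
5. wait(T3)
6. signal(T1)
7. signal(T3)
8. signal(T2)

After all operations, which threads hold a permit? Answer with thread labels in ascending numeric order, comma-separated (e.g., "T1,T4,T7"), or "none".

Step 1: wait(T3) -> count=1 queue=[] holders={T3}
Step 2: wait(T2) -> count=0 queue=[] holders={T2,T3}
Step 3: wait(T1) -> count=0 queue=[T1] holders={T2,T3}
Step 4: signal(T3) -> count=0 queue=[] holders={T1,T2}
Step 5: wait(T3) -> count=0 queue=[T3] holders={T1,T2}
Step 6: signal(T1) -> count=0 queue=[] holders={T2,T3}
Step 7: signal(T3) -> count=1 queue=[] holders={T2}
Step 8: signal(T2) -> count=2 queue=[] holders={none}
Final holders: none

Answer: none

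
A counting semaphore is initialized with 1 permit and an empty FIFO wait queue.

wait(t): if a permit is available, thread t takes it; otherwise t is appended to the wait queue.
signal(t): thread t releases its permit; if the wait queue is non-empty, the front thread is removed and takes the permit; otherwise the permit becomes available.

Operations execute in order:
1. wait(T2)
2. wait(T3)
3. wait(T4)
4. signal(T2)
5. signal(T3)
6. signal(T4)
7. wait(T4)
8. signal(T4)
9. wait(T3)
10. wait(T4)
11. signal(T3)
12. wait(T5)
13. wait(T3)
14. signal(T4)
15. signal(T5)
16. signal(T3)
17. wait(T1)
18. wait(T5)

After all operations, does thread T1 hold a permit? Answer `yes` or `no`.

Step 1: wait(T2) -> count=0 queue=[] holders={T2}
Step 2: wait(T3) -> count=0 queue=[T3] holders={T2}
Step 3: wait(T4) -> count=0 queue=[T3,T4] holders={T2}
Step 4: signal(T2) -> count=0 queue=[T4] holders={T3}
Step 5: signal(T3) -> count=0 queue=[] holders={T4}
Step 6: signal(T4) -> count=1 queue=[] holders={none}
Step 7: wait(T4) -> count=0 queue=[] holders={T4}
Step 8: signal(T4) -> count=1 queue=[] holders={none}
Step 9: wait(T3) -> count=0 queue=[] holders={T3}
Step 10: wait(T4) -> count=0 queue=[T4] holders={T3}
Step 11: signal(T3) -> count=0 queue=[] holders={T4}
Step 12: wait(T5) -> count=0 queue=[T5] holders={T4}
Step 13: wait(T3) -> count=0 queue=[T5,T3] holders={T4}
Step 14: signal(T4) -> count=0 queue=[T3] holders={T5}
Step 15: signal(T5) -> count=0 queue=[] holders={T3}
Step 16: signal(T3) -> count=1 queue=[] holders={none}
Step 17: wait(T1) -> count=0 queue=[] holders={T1}
Step 18: wait(T5) -> count=0 queue=[T5] holders={T1}
Final holders: {T1} -> T1 in holders

Answer: yes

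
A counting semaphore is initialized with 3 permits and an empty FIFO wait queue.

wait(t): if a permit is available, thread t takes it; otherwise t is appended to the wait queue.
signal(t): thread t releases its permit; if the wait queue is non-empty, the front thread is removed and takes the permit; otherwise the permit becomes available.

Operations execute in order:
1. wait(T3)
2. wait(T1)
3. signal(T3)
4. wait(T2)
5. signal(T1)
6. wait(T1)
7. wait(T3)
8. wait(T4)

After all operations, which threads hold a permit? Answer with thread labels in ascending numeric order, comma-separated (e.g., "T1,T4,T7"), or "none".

Answer: T1,T2,T3

Derivation:
Step 1: wait(T3) -> count=2 queue=[] holders={T3}
Step 2: wait(T1) -> count=1 queue=[] holders={T1,T3}
Step 3: signal(T3) -> count=2 queue=[] holders={T1}
Step 4: wait(T2) -> count=1 queue=[] holders={T1,T2}
Step 5: signal(T1) -> count=2 queue=[] holders={T2}
Step 6: wait(T1) -> count=1 queue=[] holders={T1,T2}
Step 7: wait(T3) -> count=0 queue=[] holders={T1,T2,T3}
Step 8: wait(T4) -> count=0 queue=[T4] holders={T1,T2,T3}
Final holders: T1,T2,T3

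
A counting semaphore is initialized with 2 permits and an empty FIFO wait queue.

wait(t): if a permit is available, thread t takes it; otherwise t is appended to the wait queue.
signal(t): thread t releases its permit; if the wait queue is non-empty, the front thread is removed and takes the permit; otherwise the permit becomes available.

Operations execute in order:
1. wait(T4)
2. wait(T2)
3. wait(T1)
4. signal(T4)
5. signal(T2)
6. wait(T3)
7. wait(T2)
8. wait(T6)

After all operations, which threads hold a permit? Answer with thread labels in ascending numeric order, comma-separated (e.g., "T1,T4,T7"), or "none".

Answer: T1,T3

Derivation:
Step 1: wait(T4) -> count=1 queue=[] holders={T4}
Step 2: wait(T2) -> count=0 queue=[] holders={T2,T4}
Step 3: wait(T1) -> count=0 queue=[T1] holders={T2,T4}
Step 4: signal(T4) -> count=0 queue=[] holders={T1,T2}
Step 5: signal(T2) -> count=1 queue=[] holders={T1}
Step 6: wait(T3) -> count=0 queue=[] holders={T1,T3}
Step 7: wait(T2) -> count=0 queue=[T2] holders={T1,T3}
Step 8: wait(T6) -> count=0 queue=[T2,T6] holders={T1,T3}
Final holders: T1,T3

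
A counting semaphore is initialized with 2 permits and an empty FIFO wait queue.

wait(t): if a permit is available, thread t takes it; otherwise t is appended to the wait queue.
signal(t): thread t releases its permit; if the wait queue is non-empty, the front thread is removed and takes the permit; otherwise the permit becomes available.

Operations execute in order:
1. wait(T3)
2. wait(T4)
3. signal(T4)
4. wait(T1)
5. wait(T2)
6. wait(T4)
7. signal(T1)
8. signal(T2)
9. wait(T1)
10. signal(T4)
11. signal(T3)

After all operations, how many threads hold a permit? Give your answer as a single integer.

Step 1: wait(T3) -> count=1 queue=[] holders={T3}
Step 2: wait(T4) -> count=0 queue=[] holders={T3,T4}
Step 3: signal(T4) -> count=1 queue=[] holders={T3}
Step 4: wait(T1) -> count=0 queue=[] holders={T1,T3}
Step 5: wait(T2) -> count=0 queue=[T2] holders={T1,T3}
Step 6: wait(T4) -> count=0 queue=[T2,T4] holders={T1,T3}
Step 7: signal(T1) -> count=0 queue=[T4] holders={T2,T3}
Step 8: signal(T2) -> count=0 queue=[] holders={T3,T4}
Step 9: wait(T1) -> count=0 queue=[T1] holders={T3,T4}
Step 10: signal(T4) -> count=0 queue=[] holders={T1,T3}
Step 11: signal(T3) -> count=1 queue=[] holders={T1}
Final holders: {T1} -> 1 thread(s)

Answer: 1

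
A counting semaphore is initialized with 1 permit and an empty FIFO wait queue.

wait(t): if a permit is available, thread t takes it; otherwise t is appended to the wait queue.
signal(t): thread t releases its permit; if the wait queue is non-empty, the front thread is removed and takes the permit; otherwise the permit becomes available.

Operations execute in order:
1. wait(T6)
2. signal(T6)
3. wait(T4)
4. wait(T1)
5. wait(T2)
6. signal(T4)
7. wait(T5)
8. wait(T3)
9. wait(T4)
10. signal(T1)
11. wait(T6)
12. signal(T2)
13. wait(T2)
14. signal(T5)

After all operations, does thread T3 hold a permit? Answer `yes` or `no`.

Step 1: wait(T6) -> count=0 queue=[] holders={T6}
Step 2: signal(T6) -> count=1 queue=[] holders={none}
Step 3: wait(T4) -> count=0 queue=[] holders={T4}
Step 4: wait(T1) -> count=0 queue=[T1] holders={T4}
Step 5: wait(T2) -> count=0 queue=[T1,T2] holders={T4}
Step 6: signal(T4) -> count=0 queue=[T2] holders={T1}
Step 7: wait(T5) -> count=0 queue=[T2,T5] holders={T1}
Step 8: wait(T3) -> count=0 queue=[T2,T5,T3] holders={T1}
Step 9: wait(T4) -> count=0 queue=[T2,T5,T3,T4] holders={T1}
Step 10: signal(T1) -> count=0 queue=[T5,T3,T4] holders={T2}
Step 11: wait(T6) -> count=0 queue=[T5,T3,T4,T6] holders={T2}
Step 12: signal(T2) -> count=0 queue=[T3,T4,T6] holders={T5}
Step 13: wait(T2) -> count=0 queue=[T3,T4,T6,T2] holders={T5}
Step 14: signal(T5) -> count=0 queue=[T4,T6,T2] holders={T3}
Final holders: {T3} -> T3 in holders

Answer: yes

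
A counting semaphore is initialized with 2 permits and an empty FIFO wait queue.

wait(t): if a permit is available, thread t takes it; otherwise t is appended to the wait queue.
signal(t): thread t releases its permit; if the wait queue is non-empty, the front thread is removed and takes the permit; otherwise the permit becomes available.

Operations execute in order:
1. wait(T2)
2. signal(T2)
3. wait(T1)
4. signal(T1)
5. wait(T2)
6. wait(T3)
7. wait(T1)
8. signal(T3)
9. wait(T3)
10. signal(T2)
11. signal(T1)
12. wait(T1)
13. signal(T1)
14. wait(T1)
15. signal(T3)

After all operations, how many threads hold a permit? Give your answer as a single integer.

Answer: 1

Derivation:
Step 1: wait(T2) -> count=1 queue=[] holders={T2}
Step 2: signal(T2) -> count=2 queue=[] holders={none}
Step 3: wait(T1) -> count=1 queue=[] holders={T1}
Step 4: signal(T1) -> count=2 queue=[] holders={none}
Step 5: wait(T2) -> count=1 queue=[] holders={T2}
Step 6: wait(T3) -> count=0 queue=[] holders={T2,T3}
Step 7: wait(T1) -> count=0 queue=[T1] holders={T2,T3}
Step 8: signal(T3) -> count=0 queue=[] holders={T1,T2}
Step 9: wait(T3) -> count=0 queue=[T3] holders={T1,T2}
Step 10: signal(T2) -> count=0 queue=[] holders={T1,T3}
Step 11: signal(T1) -> count=1 queue=[] holders={T3}
Step 12: wait(T1) -> count=0 queue=[] holders={T1,T3}
Step 13: signal(T1) -> count=1 queue=[] holders={T3}
Step 14: wait(T1) -> count=0 queue=[] holders={T1,T3}
Step 15: signal(T3) -> count=1 queue=[] holders={T1}
Final holders: {T1} -> 1 thread(s)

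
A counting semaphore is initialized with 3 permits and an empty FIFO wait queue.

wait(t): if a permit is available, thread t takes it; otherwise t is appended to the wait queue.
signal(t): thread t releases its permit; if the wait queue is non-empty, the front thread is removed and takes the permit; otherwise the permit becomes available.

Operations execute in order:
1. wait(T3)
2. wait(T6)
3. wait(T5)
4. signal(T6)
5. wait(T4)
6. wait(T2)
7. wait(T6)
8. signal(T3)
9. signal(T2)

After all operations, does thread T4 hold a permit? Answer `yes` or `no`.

Answer: yes

Derivation:
Step 1: wait(T3) -> count=2 queue=[] holders={T3}
Step 2: wait(T6) -> count=1 queue=[] holders={T3,T6}
Step 3: wait(T5) -> count=0 queue=[] holders={T3,T5,T6}
Step 4: signal(T6) -> count=1 queue=[] holders={T3,T5}
Step 5: wait(T4) -> count=0 queue=[] holders={T3,T4,T5}
Step 6: wait(T2) -> count=0 queue=[T2] holders={T3,T4,T5}
Step 7: wait(T6) -> count=0 queue=[T2,T6] holders={T3,T4,T5}
Step 8: signal(T3) -> count=0 queue=[T6] holders={T2,T4,T5}
Step 9: signal(T2) -> count=0 queue=[] holders={T4,T5,T6}
Final holders: {T4,T5,T6} -> T4 in holders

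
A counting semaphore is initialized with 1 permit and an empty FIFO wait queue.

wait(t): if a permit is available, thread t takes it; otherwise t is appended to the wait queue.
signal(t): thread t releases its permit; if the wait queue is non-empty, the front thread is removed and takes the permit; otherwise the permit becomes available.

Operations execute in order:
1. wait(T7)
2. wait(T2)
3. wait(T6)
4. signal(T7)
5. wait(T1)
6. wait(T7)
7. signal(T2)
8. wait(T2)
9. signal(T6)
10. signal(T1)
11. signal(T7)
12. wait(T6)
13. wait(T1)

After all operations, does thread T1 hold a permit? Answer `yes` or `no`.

Answer: no

Derivation:
Step 1: wait(T7) -> count=0 queue=[] holders={T7}
Step 2: wait(T2) -> count=0 queue=[T2] holders={T7}
Step 3: wait(T6) -> count=0 queue=[T2,T6] holders={T7}
Step 4: signal(T7) -> count=0 queue=[T6] holders={T2}
Step 5: wait(T1) -> count=0 queue=[T6,T1] holders={T2}
Step 6: wait(T7) -> count=0 queue=[T6,T1,T7] holders={T2}
Step 7: signal(T2) -> count=0 queue=[T1,T7] holders={T6}
Step 8: wait(T2) -> count=0 queue=[T1,T7,T2] holders={T6}
Step 9: signal(T6) -> count=0 queue=[T7,T2] holders={T1}
Step 10: signal(T1) -> count=0 queue=[T2] holders={T7}
Step 11: signal(T7) -> count=0 queue=[] holders={T2}
Step 12: wait(T6) -> count=0 queue=[T6] holders={T2}
Step 13: wait(T1) -> count=0 queue=[T6,T1] holders={T2}
Final holders: {T2} -> T1 not in holders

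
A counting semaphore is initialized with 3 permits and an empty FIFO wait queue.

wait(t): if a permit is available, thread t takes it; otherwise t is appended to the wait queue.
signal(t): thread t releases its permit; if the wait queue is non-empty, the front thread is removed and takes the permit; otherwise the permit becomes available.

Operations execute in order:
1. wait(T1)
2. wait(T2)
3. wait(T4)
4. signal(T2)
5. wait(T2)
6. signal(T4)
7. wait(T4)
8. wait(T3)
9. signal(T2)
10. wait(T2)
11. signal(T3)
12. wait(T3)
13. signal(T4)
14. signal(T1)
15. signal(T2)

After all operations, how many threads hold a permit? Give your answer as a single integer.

Step 1: wait(T1) -> count=2 queue=[] holders={T1}
Step 2: wait(T2) -> count=1 queue=[] holders={T1,T2}
Step 3: wait(T4) -> count=0 queue=[] holders={T1,T2,T4}
Step 4: signal(T2) -> count=1 queue=[] holders={T1,T4}
Step 5: wait(T2) -> count=0 queue=[] holders={T1,T2,T4}
Step 6: signal(T4) -> count=1 queue=[] holders={T1,T2}
Step 7: wait(T4) -> count=0 queue=[] holders={T1,T2,T4}
Step 8: wait(T3) -> count=0 queue=[T3] holders={T1,T2,T4}
Step 9: signal(T2) -> count=0 queue=[] holders={T1,T3,T4}
Step 10: wait(T2) -> count=0 queue=[T2] holders={T1,T3,T4}
Step 11: signal(T3) -> count=0 queue=[] holders={T1,T2,T4}
Step 12: wait(T3) -> count=0 queue=[T3] holders={T1,T2,T4}
Step 13: signal(T4) -> count=0 queue=[] holders={T1,T2,T3}
Step 14: signal(T1) -> count=1 queue=[] holders={T2,T3}
Step 15: signal(T2) -> count=2 queue=[] holders={T3}
Final holders: {T3} -> 1 thread(s)

Answer: 1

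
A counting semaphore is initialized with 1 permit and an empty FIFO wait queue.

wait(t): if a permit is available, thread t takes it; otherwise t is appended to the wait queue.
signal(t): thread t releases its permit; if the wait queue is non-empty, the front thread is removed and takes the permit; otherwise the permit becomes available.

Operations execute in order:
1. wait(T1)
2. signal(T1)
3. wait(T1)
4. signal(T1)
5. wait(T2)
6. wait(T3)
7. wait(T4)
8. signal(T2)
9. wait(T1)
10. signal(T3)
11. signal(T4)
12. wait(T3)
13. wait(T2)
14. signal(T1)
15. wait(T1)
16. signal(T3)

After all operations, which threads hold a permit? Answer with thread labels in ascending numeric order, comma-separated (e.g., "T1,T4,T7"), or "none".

Answer: T2

Derivation:
Step 1: wait(T1) -> count=0 queue=[] holders={T1}
Step 2: signal(T1) -> count=1 queue=[] holders={none}
Step 3: wait(T1) -> count=0 queue=[] holders={T1}
Step 4: signal(T1) -> count=1 queue=[] holders={none}
Step 5: wait(T2) -> count=0 queue=[] holders={T2}
Step 6: wait(T3) -> count=0 queue=[T3] holders={T2}
Step 7: wait(T4) -> count=0 queue=[T3,T4] holders={T2}
Step 8: signal(T2) -> count=0 queue=[T4] holders={T3}
Step 9: wait(T1) -> count=0 queue=[T4,T1] holders={T3}
Step 10: signal(T3) -> count=0 queue=[T1] holders={T4}
Step 11: signal(T4) -> count=0 queue=[] holders={T1}
Step 12: wait(T3) -> count=0 queue=[T3] holders={T1}
Step 13: wait(T2) -> count=0 queue=[T3,T2] holders={T1}
Step 14: signal(T1) -> count=0 queue=[T2] holders={T3}
Step 15: wait(T1) -> count=0 queue=[T2,T1] holders={T3}
Step 16: signal(T3) -> count=0 queue=[T1] holders={T2}
Final holders: T2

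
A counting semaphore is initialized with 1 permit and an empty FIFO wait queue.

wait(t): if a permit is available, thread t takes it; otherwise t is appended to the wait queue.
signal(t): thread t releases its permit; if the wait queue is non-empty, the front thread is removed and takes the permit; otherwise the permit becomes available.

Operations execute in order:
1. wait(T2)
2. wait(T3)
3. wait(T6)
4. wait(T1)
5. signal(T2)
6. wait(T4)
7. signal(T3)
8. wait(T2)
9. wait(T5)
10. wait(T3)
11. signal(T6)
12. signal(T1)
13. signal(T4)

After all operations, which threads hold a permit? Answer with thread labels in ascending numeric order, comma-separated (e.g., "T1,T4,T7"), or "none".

Step 1: wait(T2) -> count=0 queue=[] holders={T2}
Step 2: wait(T3) -> count=0 queue=[T3] holders={T2}
Step 3: wait(T6) -> count=0 queue=[T3,T6] holders={T2}
Step 4: wait(T1) -> count=0 queue=[T3,T6,T1] holders={T2}
Step 5: signal(T2) -> count=0 queue=[T6,T1] holders={T3}
Step 6: wait(T4) -> count=0 queue=[T6,T1,T4] holders={T3}
Step 7: signal(T3) -> count=0 queue=[T1,T4] holders={T6}
Step 8: wait(T2) -> count=0 queue=[T1,T4,T2] holders={T6}
Step 9: wait(T5) -> count=0 queue=[T1,T4,T2,T5] holders={T6}
Step 10: wait(T3) -> count=0 queue=[T1,T4,T2,T5,T3] holders={T6}
Step 11: signal(T6) -> count=0 queue=[T4,T2,T5,T3] holders={T1}
Step 12: signal(T1) -> count=0 queue=[T2,T5,T3] holders={T4}
Step 13: signal(T4) -> count=0 queue=[T5,T3] holders={T2}
Final holders: T2

Answer: T2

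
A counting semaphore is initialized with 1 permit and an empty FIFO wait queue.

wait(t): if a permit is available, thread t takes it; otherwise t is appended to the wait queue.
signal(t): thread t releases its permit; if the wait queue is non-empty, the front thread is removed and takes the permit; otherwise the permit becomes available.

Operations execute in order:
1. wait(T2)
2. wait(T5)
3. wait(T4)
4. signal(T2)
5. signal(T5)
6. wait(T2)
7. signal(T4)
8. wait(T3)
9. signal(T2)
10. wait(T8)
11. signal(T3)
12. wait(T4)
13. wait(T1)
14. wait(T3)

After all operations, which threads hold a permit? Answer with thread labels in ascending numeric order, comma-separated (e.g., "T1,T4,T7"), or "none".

Answer: T8

Derivation:
Step 1: wait(T2) -> count=0 queue=[] holders={T2}
Step 2: wait(T5) -> count=0 queue=[T5] holders={T2}
Step 3: wait(T4) -> count=0 queue=[T5,T4] holders={T2}
Step 4: signal(T2) -> count=0 queue=[T4] holders={T5}
Step 5: signal(T5) -> count=0 queue=[] holders={T4}
Step 6: wait(T2) -> count=0 queue=[T2] holders={T4}
Step 7: signal(T4) -> count=0 queue=[] holders={T2}
Step 8: wait(T3) -> count=0 queue=[T3] holders={T2}
Step 9: signal(T2) -> count=0 queue=[] holders={T3}
Step 10: wait(T8) -> count=0 queue=[T8] holders={T3}
Step 11: signal(T3) -> count=0 queue=[] holders={T8}
Step 12: wait(T4) -> count=0 queue=[T4] holders={T8}
Step 13: wait(T1) -> count=0 queue=[T4,T1] holders={T8}
Step 14: wait(T3) -> count=0 queue=[T4,T1,T3] holders={T8}
Final holders: T8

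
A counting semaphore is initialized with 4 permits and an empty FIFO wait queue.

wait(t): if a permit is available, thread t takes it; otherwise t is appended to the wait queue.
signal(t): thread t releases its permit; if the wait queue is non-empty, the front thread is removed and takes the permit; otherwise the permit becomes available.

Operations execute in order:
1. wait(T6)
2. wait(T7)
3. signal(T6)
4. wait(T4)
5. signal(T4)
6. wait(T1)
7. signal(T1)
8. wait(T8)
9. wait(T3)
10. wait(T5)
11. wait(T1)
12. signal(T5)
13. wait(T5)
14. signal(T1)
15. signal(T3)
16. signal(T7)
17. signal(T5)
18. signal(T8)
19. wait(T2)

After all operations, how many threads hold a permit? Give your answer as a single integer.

Answer: 1

Derivation:
Step 1: wait(T6) -> count=3 queue=[] holders={T6}
Step 2: wait(T7) -> count=2 queue=[] holders={T6,T7}
Step 3: signal(T6) -> count=3 queue=[] holders={T7}
Step 4: wait(T4) -> count=2 queue=[] holders={T4,T7}
Step 5: signal(T4) -> count=3 queue=[] holders={T7}
Step 6: wait(T1) -> count=2 queue=[] holders={T1,T7}
Step 7: signal(T1) -> count=3 queue=[] holders={T7}
Step 8: wait(T8) -> count=2 queue=[] holders={T7,T8}
Step 9: wait(T3) -> count=1 queue=[] holders={T3,T7,T8}
Step 10: wait(T5) -> count=0 queue=[] holders={T3,T5,T7,T8}
Step 11: wait(T1) -> count=0 queue=[T1] holders={T3,T5,T7,T8}
Step 12: signal(T5) -> count=0 queue=[] holders={T1,T3,T7,T8}
Step 13: wait(T5) -> count=0 queue=[T5] holders={T1,T3,T7,T8}
Step 14: signal(T1) -> count=0 queue=[] holders={T3,T5,T7,T8}
Step 15: signal(T3) -> count=1 queue=[] holders={T5,T7,T8}
Step 16: signal(T7) -> count=2 queue=[] holders={T5,T8}
Step 17: signal(T5) -> count=3 queue=[] holders={T8}
Step 18: signal(T8) -> count=4 queue=[] holders={none}
Step 19: wait(T2) -> count=3 queue=[] holders={T2}
Final holders: {T2} -> 1 thread(s)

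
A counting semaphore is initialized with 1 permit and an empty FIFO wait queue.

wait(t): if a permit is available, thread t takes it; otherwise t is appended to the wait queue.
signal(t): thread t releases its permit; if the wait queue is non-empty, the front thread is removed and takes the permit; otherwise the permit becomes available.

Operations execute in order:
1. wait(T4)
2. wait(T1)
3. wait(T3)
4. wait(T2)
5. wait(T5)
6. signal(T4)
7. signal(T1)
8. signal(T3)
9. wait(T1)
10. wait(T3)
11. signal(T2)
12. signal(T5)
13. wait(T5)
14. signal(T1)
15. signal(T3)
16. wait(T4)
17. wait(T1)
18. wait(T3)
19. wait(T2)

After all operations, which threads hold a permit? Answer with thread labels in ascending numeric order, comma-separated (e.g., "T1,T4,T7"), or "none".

Answer: T5

Derivation:
Step 1: wait(T4) -> count=0 queue=[] holders={T4}
Step 2: wait(T1) -> count=0 queue=[T1] holders={T4}
Step 3: wait(T3) -> count=0 queue=[T1,T3] holders={T4}
Step 4: wait(T2) -> count=0 queue=[T1,T3,T2] holders={T4}
Step 5: wait(T5) -> count=0 queue=[T1,T3,T2,T5] holders={T4}
Step 6: signal(T4) -> count=0 queue=[T3,T2,T5] holders={T1}
Step 7: signal(T1) -> count=0 queue=[T2,T5] holders={T3}
Step 8: signal(T3) -> count=0 queue=[T5] holders={T2}
Step 9: wait(T1) -> count=0 queue=[T5,T1] holders={T2}
Step 10: wait(T3) -> count=0 queue=[T5,T1,T3] holders={T2}
Step 11: signal(T2) -> count=0 queue=[T1,T3] holders={T5}
Step 12: signal(T5) -> count=0 queue=[T3] holders={T1}
Step 13: wait(T5) -> count=0 queue=[T3,T5] holders={T1}
Step 14: signal(T1) -> count=0 queue=[T5] holders={T3}
Step 15: signal(T3) -> count=0 queue=[] holders={T5}
Step 16: wait(T4) -> count=0 queue=[T4] holders={T5}
Step 17: wait(T1) -> count=0 queue=[T4,T1] holders={T5}
Step 18: wait(T3) -> count=0 queue=[T4,T1,T3] holders={T5}
Step 19: wait(T2) -> count=0 queue=[T4,T1,T3,T2] holders={T5}
Final holders: T5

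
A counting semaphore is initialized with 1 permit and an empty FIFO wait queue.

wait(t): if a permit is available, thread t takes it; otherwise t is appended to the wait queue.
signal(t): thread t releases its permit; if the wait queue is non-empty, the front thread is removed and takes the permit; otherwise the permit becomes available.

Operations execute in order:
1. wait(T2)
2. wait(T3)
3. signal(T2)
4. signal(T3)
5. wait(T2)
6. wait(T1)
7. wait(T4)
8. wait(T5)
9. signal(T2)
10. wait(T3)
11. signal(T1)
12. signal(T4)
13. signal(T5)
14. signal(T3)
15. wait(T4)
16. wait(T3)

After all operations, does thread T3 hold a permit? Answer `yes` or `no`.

Answer: no

Derivation:
Step 1: wait(T2) -> count=0 queue=[] holders={T2}
Step 2: wait(T3) -> count=0 queue=[T3] holders={T2}
Step 3: signal(T2) -> count=0 queue=[] holders={T3}
Step 4: signal(T3) -> count=1 queue=[] holders={none}
Step 5: wait(T2) -> count=0 queue=[] holders={T2}
Step 6: wait(T1) -> count=0 queue=[T1] holders={T2}
Step 7: wait(T4) -> count=0 queue=[T1,T4] holders={T2}
Step 8: wait(T5) -> count=0 queue=[T1,T4,T5] holders={T2}
Step 9: signal(T2) -> count=0 queue=[T4,T5] holders={T1}
Step 10: wait(T3) -> count=0 queue=[T4,T5,T3] holders={T1}
Step 11: signal(T1) -> count=0 queue=[T5,T3] holders={T4}
Step 12: signal(T4) -> count=0 queue=[T3] holders={T5}
Step 13: signal(T5) -> count=0 queue=[] holders={T3}
Step 14: signal(T3) -> count=1 queue=[] holders={none}
Step 15: wait(T4) -> count=0 queue=[] holders={T4}
Step 16: wait(T3) -> count=0 queue=[T3] holders={T4}
Final holders: {T4} -> T3 not in holders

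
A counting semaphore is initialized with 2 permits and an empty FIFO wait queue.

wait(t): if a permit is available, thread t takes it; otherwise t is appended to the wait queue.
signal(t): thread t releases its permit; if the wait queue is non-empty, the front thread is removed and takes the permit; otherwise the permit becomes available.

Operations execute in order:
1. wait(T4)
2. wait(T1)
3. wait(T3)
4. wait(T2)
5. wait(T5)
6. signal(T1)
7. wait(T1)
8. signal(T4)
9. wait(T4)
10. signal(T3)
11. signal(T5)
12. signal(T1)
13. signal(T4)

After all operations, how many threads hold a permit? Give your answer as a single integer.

Answer: 1

Derivation:
Step 1: wait(T4) -> count=1 queue=[] holders={T4}
Step 2: wait(T1) -> count=0 queue=[] holders={T1,T4}
Step 3: wait(T3) -> count=0 queue=[T3] holders={T1,T4}
Step 4: wait(T2) -> count=0 queue=[T3,T2] holders={T1,T4}
Step 5: wait(T5) -> count=0 queue=[T3,T2,T5] holders={T1,T4}
Step 6: signal(T1) -> count=0 queue=[T2,T5] holders={T3,T4}
Step 7: wait(T1) -> count=0 queue=[T2,T5,T1] holders={T3,T4}
Step 8: signal(T4) -> count=0 queue=[T5,T1] holders={T2,T3}
Step 9: wait(T4) -> count=0 queue=[T5,T1,T4] holders={T2,T3}
Step 10: signal(T3) -> count=0 queue=[T1,T4] holders={T2,T5}
Step 11: signal(T5) -> count=0 queue=[T4] holders={T1,T2}
Step 12: signal(T1) -> count=0 queue=[] holders={T2,T4}
Step 13: signal(T4) -> count=1 queue=[] holders={T2}
Final holders: {T2} -> 1 thread(s)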